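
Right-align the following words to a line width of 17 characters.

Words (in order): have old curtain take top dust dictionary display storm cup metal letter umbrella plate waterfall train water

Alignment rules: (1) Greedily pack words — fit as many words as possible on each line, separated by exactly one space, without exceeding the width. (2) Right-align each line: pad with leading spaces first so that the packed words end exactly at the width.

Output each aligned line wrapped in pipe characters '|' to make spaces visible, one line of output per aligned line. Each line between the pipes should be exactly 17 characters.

Answer: | have old curtain|
|    take top dust|
|       dictionary|
|display storm cup|
|     metal letter|
|   umbrella plate|
|  waterfall train|
|            water|

Derivation:
Line 1: ['have', 'old', 'curtain'] (min_width=16, slack=1)
Line 2: ['take', 'top', 'dust'] (min_width=13, slack=4)
Line 3: ['dictionary'] (min_width=10, slack=7)
Line 4: ['display', 'storm', 'cup'] (min_width=17, slack=0)
Line 5: ['metal', 'letter'] (min_width=12, slack=5)
Line 6: ['umbrella', 'plate'] (min_width=14, slack=3)
Line 7: ['waterfall', 'train'] (min_width=15, slack=2)
Line 8: ['water'] (min_width=5, slack=12)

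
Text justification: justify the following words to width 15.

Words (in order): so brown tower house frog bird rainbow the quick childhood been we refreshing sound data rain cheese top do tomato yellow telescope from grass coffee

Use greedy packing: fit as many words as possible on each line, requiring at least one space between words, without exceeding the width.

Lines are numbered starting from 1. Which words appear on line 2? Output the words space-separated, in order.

Answer: house frog bird

Derivation:
Line 1: ['so', 'brown', 'tower'] (min_width=14, slack=1)
Line 2: ['house', 'frog', 'bird'] (min_width=15, slack=0)
Line 3: ['rainbow', 'the'] (min_width=11, slack=4)
Line 4: ['quick', 'childhood'] (min_width=15, slack=0)
Line 5: ['been', 'we'] (min_width=7, slack=8)
Line 6: ['refreshing'] (min_width=10, slack=5)
Line 7: ['sound', 'data', 'rain'] (min_width=15, slack=0)
Line 8: ['cheese', 'top', 'do'] (min_width=13, slack=2)
Line 9: ['tomato', 'yellow'] (min_width=13, slack=2)
Line 10: ['telescope', 'from'] (min_width=14, slack=1)
Line 11: ['grass', 'coffee'] (min_width=12, slack=3)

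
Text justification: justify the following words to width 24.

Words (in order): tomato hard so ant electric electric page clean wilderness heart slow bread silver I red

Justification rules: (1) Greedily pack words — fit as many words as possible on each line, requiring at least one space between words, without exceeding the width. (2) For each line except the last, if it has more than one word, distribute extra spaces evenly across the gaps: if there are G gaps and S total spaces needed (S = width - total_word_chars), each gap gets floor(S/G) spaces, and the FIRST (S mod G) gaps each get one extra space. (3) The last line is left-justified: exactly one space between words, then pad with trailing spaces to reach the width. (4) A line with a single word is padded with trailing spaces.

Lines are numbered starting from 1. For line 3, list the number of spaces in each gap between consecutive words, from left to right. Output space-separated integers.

Answer: 2 2

Derivation:
Line 1: ['tomato', 'hard', 'so', 'ant'] (min_width=18, slack=6)
Line 2: ['electric', 'electric', 'page'] (min_width=22, slack=2)
Line 3: ['clean', 'wilderness', 'heart'] (min_width=22, slack=2)
Line 4: ['slow', 'bread', 'silver', 'I', 'red'] (min_width=23, slack=1)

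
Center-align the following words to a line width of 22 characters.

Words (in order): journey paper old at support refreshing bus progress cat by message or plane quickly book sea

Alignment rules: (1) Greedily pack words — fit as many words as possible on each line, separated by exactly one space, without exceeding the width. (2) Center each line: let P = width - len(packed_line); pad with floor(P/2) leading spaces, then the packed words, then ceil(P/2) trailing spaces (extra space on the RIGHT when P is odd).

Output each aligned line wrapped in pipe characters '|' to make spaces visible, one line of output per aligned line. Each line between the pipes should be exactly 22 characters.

Answer: | journey paper old at |
|support refreshing bus|
|   progress cat by    |
|   message or plane   |
|   quickly book sea   |

Derivation:
Line 1: ['journey', 'paper', 'old', 'at'] (min_width=20, slack=2)
Line 2: ['support', 'refreshing', 'bus'] (min_width=22, slack=0)
Line 3: ['progress', 'cat', 'by'] (min_width=15, slack=7)
Line 4: ['message', 'or', 'plane'] (min_width=16, slack=6)
Line 5: ['quickly', 'book', 'sea'] (min_width=16, slack=6)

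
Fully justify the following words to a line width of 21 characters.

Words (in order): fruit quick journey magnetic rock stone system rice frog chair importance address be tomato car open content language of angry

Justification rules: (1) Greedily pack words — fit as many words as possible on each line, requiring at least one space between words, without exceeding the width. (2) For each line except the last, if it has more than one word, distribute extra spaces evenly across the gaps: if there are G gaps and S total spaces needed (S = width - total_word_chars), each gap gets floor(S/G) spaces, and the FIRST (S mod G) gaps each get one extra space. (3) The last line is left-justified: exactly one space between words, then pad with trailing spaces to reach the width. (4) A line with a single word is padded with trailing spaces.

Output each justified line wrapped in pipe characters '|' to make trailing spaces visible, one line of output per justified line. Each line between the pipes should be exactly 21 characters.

Answer: |fruit  quick  journey|
|magnetic  rock  stone|
|system    rice   frog|
|chair      importance|
|address be tomato car|
|open content language|
|of angry             |

Derivation:
Line 1: ['fruit', 'quick', 'journey'] (min_width=19, slack=2)
Line 2: ['magnetic', 'rock', 'stone'] (min_width=19, slack=2)
Line 3: ['system', 'rice', 'frog'] (min_width=16, slack=5)
Line 4: ['chair', 'importance'] (min_width=16, slack=5)
Line 5: ['address', 'be', 'tomato', 'car'] (min_width=21, slack=0)
Line 6: ['open', 'content', 'language'] (min_width=21, slack=0)
Line 7: ['of', 'angry'] (min_width=8, slack=13)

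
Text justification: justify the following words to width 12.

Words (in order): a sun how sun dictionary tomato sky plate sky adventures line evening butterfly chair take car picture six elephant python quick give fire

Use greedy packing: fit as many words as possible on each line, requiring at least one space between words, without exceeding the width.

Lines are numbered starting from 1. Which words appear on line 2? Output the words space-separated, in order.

Answer: sun

Derivation:
Line 1: ['a', 'sun', 'how'] (min_width=9, slack=3)
Line 2: ['sun'] (min_width=3, slack=9)
Line 3: ['dictionary'] (min_width=10, slack=2)
Line 4: ['tomato', 'sky'] (min_width=10, slack=2)
Line 5: ['plate', 'sky'] (min_width=9, slack=3)
Line 6: ['adventures'] (min_width=10, slack=2)
Line 7: ['line', 'evening'] (min_width=12, slack=0)
Line 8: ['butterfly'] (min_width=9, slack=3)
Line 9: ['chair', 'take'] (min_width=10, slack=2)
Line 10: ['car', 'picture'] (min_width=11, slack=1)
Line 11: ['six', 'elephant'] (min_width=12, slack=0)
Line 12: ['python', 'quick'] (min_width=12, slack=0)
Line 13: ['give', 'fire'] (min_width=9, slack=3)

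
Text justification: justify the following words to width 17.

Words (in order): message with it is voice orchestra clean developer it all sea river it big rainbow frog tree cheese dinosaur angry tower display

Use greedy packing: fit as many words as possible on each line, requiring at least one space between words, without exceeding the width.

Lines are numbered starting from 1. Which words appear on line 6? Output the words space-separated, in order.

Answer: rainbow frog tree

Derivation:
Line 1: ['message', 'with', 'it'] (min_width=15, slack=2)
Line 2: ['is', 'voice'] (min_width=8, slack=9)
Line 3: ['orchestra', 'clean'] (min_width=15, slack=2)
Line 4: ['developer', 'it', 'all'] (min_width=16, slack=1)
Line 5: ['sea', 'river', 'it', 'big'] (min_width=16, slack=1)
Line 6: ['rainbow', 'frog', 'tree'] (min_width=17, slack=0)
Line 7: ['cheese', 'dinosaur'] (min_width=15, slack=2)
Line 8: ['angry', 'tower'] (min_width=11, slack=6)
Line 9: ['display'] (min_width=7, slack=10)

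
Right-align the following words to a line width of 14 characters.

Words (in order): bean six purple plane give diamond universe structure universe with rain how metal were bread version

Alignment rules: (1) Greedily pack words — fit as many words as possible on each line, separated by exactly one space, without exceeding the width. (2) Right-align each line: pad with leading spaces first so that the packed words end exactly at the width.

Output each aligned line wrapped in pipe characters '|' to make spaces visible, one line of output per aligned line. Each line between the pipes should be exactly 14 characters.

Line 1: ['bean', 'six'] (min_width=8, slack=6)
Line 2: ['purple', 'plane'] (min_width=12, slack=2)
Line 3: ['give', 'diamond'] (min_width=12, slack=2)
Line 4: ['universe'] (min_width=8, slack=6)
Line 5: ['structure'] (min_width=9, slack=5)
Line 6: ['universe', 'with'] (min_width=13, slack=1)
Line 7: ['rain', 'how', 'metal'] (min_width=14, slack=0)
Line 8: ['were', 'bread'] (min_width=10, slack=4)
Line 9: ['version'] (min_width=7, slack=7)

Answer: |      bean six|
|  purple plane|
|  give diamond|
|      universe|
|     structure|
| universe with|
|rain how metal|
|    were bread|
|       version|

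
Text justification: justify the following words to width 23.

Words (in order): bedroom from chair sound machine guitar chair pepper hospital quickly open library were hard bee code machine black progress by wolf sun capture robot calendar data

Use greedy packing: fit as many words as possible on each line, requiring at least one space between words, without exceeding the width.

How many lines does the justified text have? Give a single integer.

Answer: 8

Derivation:
Line 1: ['bedroom', 'from', 'chair'] (min_width=18, slack=5)
Line 2: ['sound', 'machine', 'guitar'] (min_width=20, slack=3)
Line 3: ['chair', 'pepper', 'hospital'] (min_width=21, slack=2)
Line 4: ['quickly', 'open', 'library'] (min_width=20, slack=3)
Line 5: ['were', 'hard', 'bee', 'code'] (min_width=18, slack=5)
Line 6: ['machine', 'black', 'progress'] (min_width=22, slack=1)
Line 7: ['by', 'wolf', 'sun', 'capture'] (min_width=19, slack=4)
Line 8: ['robot', 'calendar', 'data'] (min_width=19, slack=4)
Total lines: 8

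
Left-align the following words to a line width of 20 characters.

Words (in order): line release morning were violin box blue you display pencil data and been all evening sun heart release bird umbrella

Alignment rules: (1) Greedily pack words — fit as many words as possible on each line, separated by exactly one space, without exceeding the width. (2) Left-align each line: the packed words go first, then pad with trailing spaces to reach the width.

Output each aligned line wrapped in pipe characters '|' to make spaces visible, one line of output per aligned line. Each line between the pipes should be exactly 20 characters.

Answer: |line release morning|
|were violin box blue|
|you display pencil  |
|data and been all   |
|evening sun heart   |
|release bird        |
|umbrella            |

Derivation:
Line 1: ['line', 'release', 'morning'] (min_width=20, slack=0)
Line 2: ['were', 'violin', 'box', 'blue'] (min_width=20, slack=0)
Line 3: ['you', 'display', 'pencil'] (min_width=18, slack=2)
Line 4: ['data', 'and', 'been', 'all'] (min_width=17, slack=3)
Line 5: ['evening', 'sun', 'heart'] (min_width=17, slack=3)
Line 6: ['release', 'bird'] (min_width=12, slack=8)
Line 7: ['umbrella'] (min_width=8, slack=12)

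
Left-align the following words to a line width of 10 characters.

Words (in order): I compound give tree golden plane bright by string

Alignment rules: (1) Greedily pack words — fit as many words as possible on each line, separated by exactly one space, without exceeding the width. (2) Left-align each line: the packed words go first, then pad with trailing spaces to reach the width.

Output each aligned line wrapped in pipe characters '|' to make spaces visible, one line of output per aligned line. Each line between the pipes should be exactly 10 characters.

Line 1: ['I', 'compound'] (min_width=10, slack=0)
Line 2: ['give', 'tree'] (min_width=9, slack=1)
Line 3: ['golden'] (min_width=6, slack=4)
Line 4: ['plane'] (min_width=5, slack=5)
Line 5: ['bright', 'by'] (min_width=9, slack=1)
Line 6: ['string'] (min_width=6, slack=4)

Answer: |I compound|
|give tree |
|golden    |
|plane     |
|bright by |
|string    |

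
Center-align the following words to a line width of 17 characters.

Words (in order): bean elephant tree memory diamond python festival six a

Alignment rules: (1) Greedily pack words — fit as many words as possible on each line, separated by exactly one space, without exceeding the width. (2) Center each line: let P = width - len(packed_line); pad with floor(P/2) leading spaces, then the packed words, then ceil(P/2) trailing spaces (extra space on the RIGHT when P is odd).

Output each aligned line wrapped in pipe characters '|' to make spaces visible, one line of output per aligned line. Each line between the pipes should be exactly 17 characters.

Answer: |  bean elephant  |
|   tree memory   |
| diamond python  |
| festival six a  |

Derivation:
Line 1: ['bean', 'elephant'] (min_width=13, slack=4)
Line 2: ['tree', 'memory'] (min_width=11, slack=6)
Line 3: ['diamond', 'python'] (min_width=14, slack=3)
Line 4: ['festival', 'six', 'a'] (min_width=14, slack=3)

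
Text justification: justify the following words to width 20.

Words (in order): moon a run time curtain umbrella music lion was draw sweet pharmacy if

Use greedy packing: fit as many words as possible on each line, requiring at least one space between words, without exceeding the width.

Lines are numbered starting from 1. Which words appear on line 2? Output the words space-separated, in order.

Answer: curtain umbrella

Derivation:
Line 1: ['moon', 'a', 'run', 'time'] (min_width=15, slack=5)
Line 2: ['curtain', 'umbrella'] (min_width=16, slack=4)
Line 3: ['music', 'lion', 'was', 'draw'] (min_width=19, slack=1)
Line 4: ['sweet', 'pharmacy', 'if'] (min_width=17, slack=3)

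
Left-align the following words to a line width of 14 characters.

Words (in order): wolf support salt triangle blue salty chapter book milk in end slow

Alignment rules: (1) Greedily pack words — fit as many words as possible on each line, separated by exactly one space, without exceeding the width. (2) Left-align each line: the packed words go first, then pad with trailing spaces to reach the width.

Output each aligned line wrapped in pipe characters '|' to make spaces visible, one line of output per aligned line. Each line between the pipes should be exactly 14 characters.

Answer: |wolf support  |
|salt triangle |
|blue salty    |
|chapter book  |
|milk in end   |
|slow          |

Derivation:
Line 1: ['wolf', 'support'] (min_width=12, slack=2)
Line 2: ['salt', 'triangle'] (min_width=13, slack=1)
Line 3: ['blue', 'salty'] (min_width=10, slack=4)
Line 4: ['chapter', 'book'] (min_width=12, slack=2)
Line 5: ['milk', 'in', 'end'] (min_width=11, slack=3)
Line 6: ['slow'] (min_width=4, slack=10)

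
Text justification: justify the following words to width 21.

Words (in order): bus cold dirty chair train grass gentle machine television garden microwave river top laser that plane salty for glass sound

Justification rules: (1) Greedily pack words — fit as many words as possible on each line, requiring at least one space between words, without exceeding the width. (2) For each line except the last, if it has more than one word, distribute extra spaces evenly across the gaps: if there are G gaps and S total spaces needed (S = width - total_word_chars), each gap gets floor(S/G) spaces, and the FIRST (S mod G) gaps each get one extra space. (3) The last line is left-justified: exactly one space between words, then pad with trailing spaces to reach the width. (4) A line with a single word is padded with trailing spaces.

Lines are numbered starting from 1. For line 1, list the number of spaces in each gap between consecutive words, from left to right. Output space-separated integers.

Answer: 2 1 1

Derivation:
Line 1: ['bus', 'cold', 'dirty', 'chair'] (min_width=20, slack=1)
Line 2: ['train', 'grass', 'gentle'] (min_width=18, slack=3)
Line 3: ['machine', 'television'] (min_width=18, slack=3)
Line 4: ['garden', 'microwave'] (min_width=16, slack=5)
Line 5: ['river', 'top', 'laser', 'that'] (min_width=20, slack=1)
Line 6: ['plane', 'salty', 'for', 'glass'] (min_width=21, slack=0)
Line 7: ['sound'] (min_width=5, slack=16)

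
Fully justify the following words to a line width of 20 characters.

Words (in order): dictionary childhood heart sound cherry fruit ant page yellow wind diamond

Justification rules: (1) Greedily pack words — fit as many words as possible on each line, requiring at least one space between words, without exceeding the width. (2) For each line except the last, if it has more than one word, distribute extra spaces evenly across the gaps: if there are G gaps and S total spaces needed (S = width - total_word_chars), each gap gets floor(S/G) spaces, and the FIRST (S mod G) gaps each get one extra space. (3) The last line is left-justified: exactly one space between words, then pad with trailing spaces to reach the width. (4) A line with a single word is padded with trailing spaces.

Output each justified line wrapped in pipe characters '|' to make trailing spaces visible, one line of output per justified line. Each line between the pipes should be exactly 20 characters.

Answer: |dictionary childhood|
|heart  sound  cherry|
|fruit    ant    page|
|yellow wind diamond |

Derivation:
Line 1: ['dictionary', 'childhood'] (min_width=20, slack=0)
Line 2: ['heart', 'sound', 'cherry'] (min_width=18, slack=2)
Line 3: ['fruit', 'ant', 'page'] (min_width=14, slack=6)
Line 4: ['yellow', 'wind', 'diamond'] (min_width=19, slack=1)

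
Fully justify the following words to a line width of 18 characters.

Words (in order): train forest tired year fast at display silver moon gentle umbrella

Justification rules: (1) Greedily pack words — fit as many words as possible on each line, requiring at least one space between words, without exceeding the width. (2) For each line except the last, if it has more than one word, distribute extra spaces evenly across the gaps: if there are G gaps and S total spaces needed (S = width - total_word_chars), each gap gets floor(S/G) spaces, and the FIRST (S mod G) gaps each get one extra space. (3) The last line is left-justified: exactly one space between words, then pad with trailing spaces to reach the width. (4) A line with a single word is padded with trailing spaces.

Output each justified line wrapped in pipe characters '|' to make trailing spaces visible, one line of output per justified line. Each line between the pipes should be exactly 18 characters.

Line 1: ['train', 'forest', 'tired'] (min_width=18, slack=0)
Line 2: ['year', 'fast', 'at'] (min_width=12, slack=6)
Line 3: ['display', 'silver'] (min_width=14, slack=4)
Line 4: ['moon', 'gentle'] (min_width=11, slack=7)
Line 5: ['umbrella'] (min_width=8, slack=10)

Answer: |train forest tired|
|year    fast    at|
|display     silver|
|moon        gentle|
|umbrella          |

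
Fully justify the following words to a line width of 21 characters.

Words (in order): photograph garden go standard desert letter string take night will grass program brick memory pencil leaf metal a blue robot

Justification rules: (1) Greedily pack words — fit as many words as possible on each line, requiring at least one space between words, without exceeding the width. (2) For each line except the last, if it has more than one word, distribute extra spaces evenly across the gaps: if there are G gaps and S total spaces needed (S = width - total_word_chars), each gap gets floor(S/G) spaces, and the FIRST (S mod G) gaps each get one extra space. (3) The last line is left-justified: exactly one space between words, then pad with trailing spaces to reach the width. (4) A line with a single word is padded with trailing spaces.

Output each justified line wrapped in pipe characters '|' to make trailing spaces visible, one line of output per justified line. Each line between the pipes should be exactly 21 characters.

Line 1: ['photograph', 'garden', 'go'] (min_width=20, slack=1)
Line 2: ['standard', 'desert'] (min_width=15, slack=6)
Line 3: ['letter', 'string', 'take'] (min_width=18, slack=3)
Line 4: ['night', 'will', 'grass'] (min_width=16, slack=5)
Line 5: ['program', 'brick', 'memory'] (min_width=20, slack=1)
Line 6: ['pencil', 'leaf', 'metal', 'a'] (min_width=19, slack=2)
Line 7: ['blue', 'robot'] (min_width=10, slack=11)

Answer: |photograph  garden go|
|standard       desert|
|letter   string  take|
|night    will   grass|
|program  brick memory|
|pencil  leaf  metal a|
|blue robot           |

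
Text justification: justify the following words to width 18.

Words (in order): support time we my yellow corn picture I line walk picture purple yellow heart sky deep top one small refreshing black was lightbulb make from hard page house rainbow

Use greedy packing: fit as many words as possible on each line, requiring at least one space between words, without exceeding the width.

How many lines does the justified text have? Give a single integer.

Line 1: ['support', 'time', 'we', 'my'] (min_width=18, slack=0)
Line 2: ['yellow', 'corn'] (min_width=11, slack=7)
Line 3: ['picture', 'I', 'line'] (min_width=14, slack=4)
Line 4: ['walk', 'picture'] (min_width=12, slack=6)
Line 5: ['purple', 'yellow'] (min_width=13, slack=5)
Line 6: ['heart', 'sky', 'deep', 'top'] (min_width=18, slack=0)
Line 7: ['one', 'small'] (min_width=9, slack=9)
Line 8: ['refreshing', 'black'] (min_width=16, slack=2)
Line 9: ['was', 'lightbulb', 'make'] (min_width=18, slack=0)
Line 10: ['from', 'hard', 'page'] (min_width=14, slack=4)
Line 11: ['house', 'rainbow'] (min_width=13, slack=5)
Total lines: 11

Answer: 11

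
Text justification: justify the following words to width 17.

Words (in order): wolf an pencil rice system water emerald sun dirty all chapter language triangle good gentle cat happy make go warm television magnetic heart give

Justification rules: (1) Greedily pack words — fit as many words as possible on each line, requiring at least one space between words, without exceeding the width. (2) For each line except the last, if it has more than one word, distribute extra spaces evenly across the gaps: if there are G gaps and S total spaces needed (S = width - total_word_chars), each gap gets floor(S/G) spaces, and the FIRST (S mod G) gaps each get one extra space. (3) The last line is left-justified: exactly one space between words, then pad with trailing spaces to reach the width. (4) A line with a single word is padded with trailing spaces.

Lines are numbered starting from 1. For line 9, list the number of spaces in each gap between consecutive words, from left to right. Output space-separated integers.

Answer: 4

Derivation:
Line 1: ['wolf', 'an', 'pencil'] (min_width=14, slack=3)
Line 2: ['rice', 'system', 'water'] (min_width=17, slack=0)
Line 3: ['emerald', 'sun', 'dirty'] (min_width=17, slack=0)
Line 4: ['all', 'chapter'] (min_width=11, slack=6)
Line 5: ['language', 'triangle'] (min_width=17, slack=0)
Line 6: ['good', 'gentle', 'cat'] (min_width=15, slack=2)
Line 7: ['happy', 'make', 'go'] (min_width=13, slack=4)
Line 8: ['warm', 'television'] (min_width=15, slack=2)
Line 9: ['magnetic', 'heart'] (min_width=14, slack=3)
Line 10: ['give'] (min_width=4, slack=13)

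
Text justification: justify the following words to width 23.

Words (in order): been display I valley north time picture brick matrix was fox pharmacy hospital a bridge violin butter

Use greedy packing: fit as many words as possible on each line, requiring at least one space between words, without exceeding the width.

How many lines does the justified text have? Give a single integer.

Line 1: ['been', 'display', 'I', 'valley'] (min_width=21, slack=2)
Line 2: ['north', 'time', 'picture'] (min_width=18, slack=5)
Line 3: ['brick', 'matrix', 'was', 'fox'] (min_width=20, slack=3)
Line 4: ['pharmacy', 'hospital', 'a'] (min_width=19, slack=4)
Line 5: ['bridge', 'violin', 'butter'] (min_width=20, slack=3)
Total lines: 5

Answer: 5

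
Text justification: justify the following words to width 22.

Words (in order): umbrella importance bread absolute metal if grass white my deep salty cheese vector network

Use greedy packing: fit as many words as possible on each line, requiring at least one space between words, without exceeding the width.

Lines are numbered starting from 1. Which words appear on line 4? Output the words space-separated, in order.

Answer: salty cheese vector

Derivation:
Line 1: ['umbrella', 'importance'] (min_width=19, slack=3)
Line 2: ['bread', 'absolute', 'metal'] (min_width=20, slack=2)
Line 3: ['if', 'grass', 'white', 'my', 'deep'] (min_width=22, slack=0)
Line 4: ['salty', 'cheese', 'vector'] (min_width=19, slack=3)
Line 5: ['network'] (min_width=7, slack=15)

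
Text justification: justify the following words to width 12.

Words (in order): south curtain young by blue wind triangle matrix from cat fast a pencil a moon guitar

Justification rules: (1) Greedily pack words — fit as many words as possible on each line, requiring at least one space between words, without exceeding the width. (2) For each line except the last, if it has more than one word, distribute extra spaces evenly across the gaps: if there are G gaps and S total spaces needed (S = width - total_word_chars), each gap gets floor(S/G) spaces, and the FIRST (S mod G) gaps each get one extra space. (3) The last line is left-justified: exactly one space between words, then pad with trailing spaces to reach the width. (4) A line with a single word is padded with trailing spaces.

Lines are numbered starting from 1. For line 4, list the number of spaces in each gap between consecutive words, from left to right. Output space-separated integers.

Line 1: ['south'] (min_width=5, slack=7)
Line 2: ['curtain'] (min_width=7, slack=5)
Line 3: ['young', 'by'] (min_width=8, slack=4)
Line 4: ['blue', 'wind'] (min_width=9, slack=3)
Line 5: ['triangle'] (min_width=8, slack=4)
Line 6: ['matrix', 'from'] (min_width=11, slack=1)
Line 7: ['cat', 'fast', 'a'] (min_width=10, slack=2)
Line 8: ['pencil', 'a'] (min_width=8, slack=4)
Line 9: ['moon', 'guitar'] (min_width=11, slack=1)

Answer: 4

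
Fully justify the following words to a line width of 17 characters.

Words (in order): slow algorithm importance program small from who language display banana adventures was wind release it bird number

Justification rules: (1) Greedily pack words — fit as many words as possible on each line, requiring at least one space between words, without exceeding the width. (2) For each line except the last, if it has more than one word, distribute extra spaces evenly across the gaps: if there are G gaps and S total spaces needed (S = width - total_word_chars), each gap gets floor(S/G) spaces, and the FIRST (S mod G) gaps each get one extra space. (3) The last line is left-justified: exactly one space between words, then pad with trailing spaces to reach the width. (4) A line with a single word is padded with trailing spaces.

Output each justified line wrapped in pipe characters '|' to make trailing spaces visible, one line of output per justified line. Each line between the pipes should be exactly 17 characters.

Answer: |slow    algorithm|
|importance       |
|program     small|
|from who language|
|display    banana|
|adventures    was|
|wind  release  it|
|bird number      |

Derivation:
Line 1: ['slow', 'algorithm'] (min_width=14, slack=3)
Line 2: ['importance'] (min_width=10, slack=7)
Line 3: ['program', 'small'] (min_width=13, slack=4)
Line 4: ['from', 'who', 'language'] (min_width=17, slack=0)
Line 5: ['display', 'banana'] (min_width=14, slack=3)
Line 6: ['adventures', 'was'] (min_width=14, slack=3)
Line 7: ['wind', 'release', 'it'] (min_width=15, slack=2)
Line 8: ['bird', 'number'] (min_width=11, slack=6)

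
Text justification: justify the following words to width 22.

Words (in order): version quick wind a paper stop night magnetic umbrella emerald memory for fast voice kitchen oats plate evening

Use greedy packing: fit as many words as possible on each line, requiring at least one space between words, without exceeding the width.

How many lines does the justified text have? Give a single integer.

Answer: 6

Derivation:
Line 1: ['version', 'quick', 'wind', 'a'] (min_width=20, slack=2)
Line 2: ['paper', 'stop', 'night'] (min_width=16, slack=6)
Line 3: ['magnetic', 'umbrella'] (min_width=17, slack=5)
Line 4: ['emerald', 'memory', 'for'] (min_width=18, slack=4)
Line 5: ['fast', 'voice', 'kitchen'] (min_width=18, slack=4)
Line 6: ['oats', 'plate', 'evening'] (min_width=18, slack=4)
Total lines: 6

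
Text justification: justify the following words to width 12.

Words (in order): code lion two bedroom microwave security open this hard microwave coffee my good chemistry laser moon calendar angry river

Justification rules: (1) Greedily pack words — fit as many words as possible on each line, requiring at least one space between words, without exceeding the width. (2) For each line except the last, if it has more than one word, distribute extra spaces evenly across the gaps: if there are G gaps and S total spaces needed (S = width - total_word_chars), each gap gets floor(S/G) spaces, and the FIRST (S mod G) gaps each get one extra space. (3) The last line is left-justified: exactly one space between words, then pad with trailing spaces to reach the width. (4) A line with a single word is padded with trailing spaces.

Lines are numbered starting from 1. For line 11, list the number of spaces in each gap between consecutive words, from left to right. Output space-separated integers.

Answer: 3

Derivation:
Line 1: ['code', 'lion'] (min_width=9, slack=3)
Line 2: ['two', 'bedroom'] (min_width=11, slack=1)
Line 3: ['microwave'] (min_width=9, slack=3)
Line 4: ['security'] (min_width=8, slack=4)
Line 5: ['open', 'this'] (min_width=9, slack=3)
Line 6: ['hard'] (min_width=4, slack=8)
Line 7: ['microwave'] (min_width=9, slack=3)
Line 8: ['coffee', 'my'] (min_width=9, slack=3)
Line 9: ['good'] (min_width=4, slack=8)
Line 10: ['chemistry'] (min_width=9, slack=3)
Line 11: ['laser', 'moon'] (min_width=10, slack=2)
Line 12: ['calendar'] (min_width=8, slack=4)
Line 13: ['angry', 'river'] (min_width=11, slack=1)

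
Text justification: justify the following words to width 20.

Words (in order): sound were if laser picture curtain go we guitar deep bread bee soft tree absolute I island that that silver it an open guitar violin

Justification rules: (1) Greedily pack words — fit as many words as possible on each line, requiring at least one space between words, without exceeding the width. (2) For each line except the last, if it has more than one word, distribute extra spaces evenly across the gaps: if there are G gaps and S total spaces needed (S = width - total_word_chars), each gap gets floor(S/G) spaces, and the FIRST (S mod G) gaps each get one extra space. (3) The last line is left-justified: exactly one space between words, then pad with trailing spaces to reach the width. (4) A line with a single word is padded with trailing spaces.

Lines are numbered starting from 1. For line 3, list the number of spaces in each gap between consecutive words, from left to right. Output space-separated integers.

Answer: 1 1 1

Derivation:
Line 1: ['sound', 'were', 'if', 'laser'] (min_width=19, slack=1)
Line 2: ['picture', 'curtain', 'go'] (min_width=18, slack=2)
Line 3: ['we', 'guitar', 'deep', 'bread'] (min_width=20, slack=0)
Line 4: ['bee', 'soft', 'tree'] (min_width=13, slack=7)
Line 5: ['absolute', 'I', 'island'] (min_width=17, slack=3)
Line 6: ['that', 'that', 'silver', 'it'] (min_width=19, slack=1)
Line 7: ['an', 'open', 'guitar'] (min_width=14, slack=6)
Line 8: ['violin'] (min_width=6, slack=14)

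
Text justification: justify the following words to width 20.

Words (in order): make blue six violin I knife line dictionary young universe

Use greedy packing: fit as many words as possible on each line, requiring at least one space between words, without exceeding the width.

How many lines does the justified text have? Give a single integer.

Line 1: ['make', 'blue', 'six', 'violin'] (min_width=20, slack=0)
Line 2: ['I', 'knife', 'line'] (min_width=12, slack=8)
Line 3: ['dictionary', 'young'] (min_width=16, slack=4)
Line 4: ['universe'] (min_width=8, slack=12)
Total lines: 4

Answer: 4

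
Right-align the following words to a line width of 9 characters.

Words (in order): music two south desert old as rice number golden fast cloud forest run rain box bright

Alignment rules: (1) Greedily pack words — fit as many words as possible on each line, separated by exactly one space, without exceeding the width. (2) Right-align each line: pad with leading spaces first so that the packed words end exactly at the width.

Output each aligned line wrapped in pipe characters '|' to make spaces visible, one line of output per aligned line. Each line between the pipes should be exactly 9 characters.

Answer: |music two|
|    south|
|   desert|
|   old as|
|     rice|
|   number|
|   golden|
|     fast|
|    cloud|
|   forest|
| run rain|
|      box|
|   bright|

Derivation:
Line 1: ['music', 'two'] (min_width=9, slack=0)
Line 2: ['south'] (min_width=5, slack=4)
Line 3: ['desert'] (min_width=6, slack=3)
Line 4: ['old', 'as'] (min_width=6, slack=3)
Line 5: ['rice'] (min_width=4, slack=5)
Line 6: ['number'] (min_width=6, slack=3)
Line 7: ['golden'] (min_width=6, slack=3)
Line 8: ['fast'] (min_width=4, slack=5)
Line 9: ['cloud'] (min_width=5, slack=4)
Line 10: ['forest'] (min_width=6, slack=3)
Line 11: ['run', 'rain'] (min_width=8, slack=1)
Line 12: ['box'] (min_width=3, slack=6)
Line 13: ['bright'] (min_width=6, slack=3)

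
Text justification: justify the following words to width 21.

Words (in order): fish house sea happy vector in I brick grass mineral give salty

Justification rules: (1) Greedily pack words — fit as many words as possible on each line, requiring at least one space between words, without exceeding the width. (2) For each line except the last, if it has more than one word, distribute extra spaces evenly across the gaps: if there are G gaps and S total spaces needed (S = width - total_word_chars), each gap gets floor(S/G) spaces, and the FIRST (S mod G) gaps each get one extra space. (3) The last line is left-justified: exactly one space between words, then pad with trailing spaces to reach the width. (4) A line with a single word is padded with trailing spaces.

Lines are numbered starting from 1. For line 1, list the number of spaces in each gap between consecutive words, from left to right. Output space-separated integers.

Answer: 2 1 1

Derivation:
Line 1: ['fish', 'house', 'sea', 'happy'] (min_width=20, slack=1)
Line 2: ['vector', 'in', 'I', 'brick'] (min_width=17, slack=4)
Line 3: ['grass', 'mineral', 'give'] (min_width=18, slack=3)
Line 4: ['salty'] (min_width=5, slack=16)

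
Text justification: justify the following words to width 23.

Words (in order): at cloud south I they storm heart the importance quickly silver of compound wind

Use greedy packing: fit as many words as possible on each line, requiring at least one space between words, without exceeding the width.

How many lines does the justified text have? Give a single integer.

Line 1: ['at', 'cloud', 'south', 'I', 'they'] (min_width=21, slack=2)
Line 2: ['storm', 'heart', 'the'] (min_width=15, slack=8)
Line 3: ['importance', 'quickly'] (min_width=18, slack=5)
Line 4: ['silver', 'of', 'compound', 'wind'] (min_width=23, slack=0)
Total lines: 4

Answer: 4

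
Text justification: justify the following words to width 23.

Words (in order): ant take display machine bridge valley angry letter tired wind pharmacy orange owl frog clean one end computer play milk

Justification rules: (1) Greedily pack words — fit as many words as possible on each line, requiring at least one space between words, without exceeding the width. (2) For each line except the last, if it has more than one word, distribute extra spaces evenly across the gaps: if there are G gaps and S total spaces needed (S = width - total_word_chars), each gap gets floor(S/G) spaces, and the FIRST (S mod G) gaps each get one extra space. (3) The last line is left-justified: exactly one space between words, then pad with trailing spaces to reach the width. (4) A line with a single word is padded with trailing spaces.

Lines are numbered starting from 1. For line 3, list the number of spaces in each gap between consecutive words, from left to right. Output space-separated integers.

Answer: 1 1 1

Derivation:
Line 1: ['ant', 'take', 'display'] (min_width=16, slack=7)
Line 2: ['machine', 'bridge', 'valley'] (min_width=21, slack=2)
Line 3: ['angry', 'letter', 'tired', 'wind'] (min_width=23, slack=0)
Line 4: ['pharmacy', 'orange', 'owl'] (min_width=19, slack=4)
Line 5: ['frog', 'clean', 'one', 'end'] (min_width=18, slack=5)
Line 6: ['computer', 'play', 'milk'] (min_width=18, slack=5)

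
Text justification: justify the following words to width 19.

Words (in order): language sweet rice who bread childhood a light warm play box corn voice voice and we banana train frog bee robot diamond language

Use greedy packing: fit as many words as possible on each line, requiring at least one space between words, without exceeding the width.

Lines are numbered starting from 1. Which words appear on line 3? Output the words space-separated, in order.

Line 1: ['language', 'sweet', 'rice'] (min_width=19, slack=0)
Line 2: ['who', 'bread', 'childhood'] (min_width=19, slack=0)
Line 3: ['a', 'light', 'warm', 'play'] (min_width=17, slack=2)
Line 4: ['box', 'corn', 'voice'] (min_width=14, slack=5)
Line 5: ['voice', 'and', 'we', 'banana'] (min_width=19, slack=0)
Line 6: ['train', 'frog', 'bee'] (min_width=14, slack=5)
Line 7: ['robot', 'diamond'] (min_width=13, slack=6)
Line 8: ['language'] (min_width=8, slack=11)

Answer: a light warm play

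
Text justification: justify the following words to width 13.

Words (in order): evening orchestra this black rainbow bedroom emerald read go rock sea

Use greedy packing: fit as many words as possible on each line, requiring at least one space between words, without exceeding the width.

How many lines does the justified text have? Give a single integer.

Answer: 7

Derivation:
Line 1: ['evening'] (min_width=7, slack=6)
Line 2: ['orchestra'] (min_width=9, slack=4)
Line 3: ['this', 'black'] (min_width=10, slack=3)
Line 4: ['rainbow'] (min_width=7, slack=6)
Line 5: ['bedroom'] (min_width=7, slack=6)
Line 6: ['emerald', 'read'] (min_width=12, slack=1)
Line 7: ['go', 'rock', 'sea'] (min_width=11, slack=2)
Total lines: 7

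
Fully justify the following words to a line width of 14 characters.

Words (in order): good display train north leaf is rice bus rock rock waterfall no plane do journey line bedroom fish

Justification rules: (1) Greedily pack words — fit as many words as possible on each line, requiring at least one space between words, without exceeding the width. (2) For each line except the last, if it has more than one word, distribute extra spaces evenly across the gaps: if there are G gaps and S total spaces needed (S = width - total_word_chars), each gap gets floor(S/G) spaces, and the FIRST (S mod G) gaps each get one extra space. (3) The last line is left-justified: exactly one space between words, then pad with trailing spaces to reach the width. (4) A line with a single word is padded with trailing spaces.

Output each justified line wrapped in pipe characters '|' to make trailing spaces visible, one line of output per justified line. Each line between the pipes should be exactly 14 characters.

Line 1: ['good', 'display'] (min_width=12, slack=2)
Line 2: ['train', 'north'] (min_width=11, slack=3)
Line 3: ['leaf', 'is', 'rice'] (min_width=12, slack=2)
Line 4: ['bus', 'rock', 'rock'] (min_width=13, slack=1)
Line 5: ['waterfall', 'no'] (min_width=12, slack=2)
Line 6: ['plane', 'do'] (min_width=8, slack=6)
Line 7: ['journey', 'line'] (min_width=12, slack=2)
Line 8: ['bedroom', 'fish'] (min_width=12, slack=2)

Answer: |good   display|
|train    north|
|leaf  is  rice|
|bus  rock rock|
|waterfall   no|
|plane       do|
|journey   line|
|bedroom fish  |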